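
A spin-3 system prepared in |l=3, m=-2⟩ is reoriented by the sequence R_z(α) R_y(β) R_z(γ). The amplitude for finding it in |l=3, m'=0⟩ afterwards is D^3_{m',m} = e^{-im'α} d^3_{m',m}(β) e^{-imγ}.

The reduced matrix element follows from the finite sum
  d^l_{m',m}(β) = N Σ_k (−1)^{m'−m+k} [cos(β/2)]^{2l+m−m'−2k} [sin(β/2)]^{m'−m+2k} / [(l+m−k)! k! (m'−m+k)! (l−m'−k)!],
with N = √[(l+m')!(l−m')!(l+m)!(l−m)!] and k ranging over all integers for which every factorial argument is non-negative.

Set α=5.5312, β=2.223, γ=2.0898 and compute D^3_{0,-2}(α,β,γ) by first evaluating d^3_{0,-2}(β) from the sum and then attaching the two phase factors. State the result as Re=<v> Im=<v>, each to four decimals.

First d^3_{0,-2}(β=2.2230), then the phase factors e^{-i(0)α} and e^{-i(-2)γ}:
Half-angle: c=0.443317, s=0.896365. N=√(6·6·1·120)=65.726707
k: max(0,(-2)−(0))=0 … min(3+(-2),3−(0))=1
  k=0: (−1)^2·65.7267/(12)·0.4433^4·0.8964^2 = +0.169977
  k=1: (−1)^3·65.7267/(12)·0.4433^2·0.8964^4 = -0.694911
d^3_{0,-2}(2.2230) = +0.169977 -0.694911 = -0.524934
D = (+1.000000+0.000000i)·(-0.524934)·(-0.507938-0.861394i) = +0.266634+0.452175i

Re=0.2666 Im=0.4522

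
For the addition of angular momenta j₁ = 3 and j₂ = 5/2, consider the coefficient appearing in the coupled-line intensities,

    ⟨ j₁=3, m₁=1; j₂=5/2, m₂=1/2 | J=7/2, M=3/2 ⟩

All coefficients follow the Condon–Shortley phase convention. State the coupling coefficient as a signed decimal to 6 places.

triangle: 2!·4!·3!/10! = 288/3628800
(j±m)!: 4!·2!·3!·2!·5!·2! = 138240
prefactor² = (2J+1)·Δ·N² = 3072/35
  k=0: +1/(0!·2!·2!·3!·2!·0!) = 1/48
  k=1: −1/(1!·1!·1!·2!·3!·1!) = -1/12
  k=2: +1/(2!·0!·0!·1!·4!·2!) = 1/96
Σ = -5/96  ⇒  CG² = 3072/35·(-5/96)² = 5/21
CG = −√(5/21) = -0.487950

−√(5/21) = -0.487950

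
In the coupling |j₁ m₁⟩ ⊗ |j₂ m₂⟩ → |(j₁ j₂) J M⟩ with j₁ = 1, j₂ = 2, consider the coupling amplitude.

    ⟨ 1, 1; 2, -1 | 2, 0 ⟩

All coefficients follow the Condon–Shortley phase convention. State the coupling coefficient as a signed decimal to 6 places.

+0.707107

√[5·1!1!3!/6! · 2!0!1!3!2!2!] = √(2)
  +(−1)^0/∏(0,1,0,1,1,2)! = 1/2  (running 1/2)
⟨..|..⟩ = √(2)·(1/2) = +0.707107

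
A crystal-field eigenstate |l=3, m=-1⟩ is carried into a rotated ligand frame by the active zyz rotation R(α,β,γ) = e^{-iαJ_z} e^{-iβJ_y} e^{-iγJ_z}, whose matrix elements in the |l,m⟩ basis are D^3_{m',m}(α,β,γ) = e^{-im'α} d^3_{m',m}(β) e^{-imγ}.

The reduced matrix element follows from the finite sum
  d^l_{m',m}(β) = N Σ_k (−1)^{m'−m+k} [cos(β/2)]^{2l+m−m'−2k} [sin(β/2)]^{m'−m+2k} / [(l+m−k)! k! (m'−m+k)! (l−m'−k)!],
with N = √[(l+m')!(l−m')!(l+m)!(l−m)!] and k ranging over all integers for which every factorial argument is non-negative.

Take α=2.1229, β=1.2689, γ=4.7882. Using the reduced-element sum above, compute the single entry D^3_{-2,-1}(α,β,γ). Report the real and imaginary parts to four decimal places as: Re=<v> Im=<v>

D^3_{-2,-1}(2.1229,1.2689,4.7882) = e^{-i·-2·2.1229}·d^3_{-2,-1}(1.2689)·e^{-i·-1·4.7882}. Compute d first:
Half-angle: c=0.805398, s=0.592735. N=√(1·120·2·24)=75.894664
k∈{1,2} keeps every argument non-negative
  k=1: (−1)^0·75.8947/(24)·0.8054^5·0.5927^1 = +0.635203
  k=2: (−1)^1·75.8947/(12)·0.8054^3·0.5927^3 = -0.688085
d^3_{-2,-1}(1.2689) = +0.635203 -0.688085 = -0.052882
Attach z-rotation phases: D = e^{-i(-2)(2.1229)}·(-0.052882)·e^{-i(-1)(4.7882)} = +0.048896-0.020143i

Re=0.0489 Im=-0.0201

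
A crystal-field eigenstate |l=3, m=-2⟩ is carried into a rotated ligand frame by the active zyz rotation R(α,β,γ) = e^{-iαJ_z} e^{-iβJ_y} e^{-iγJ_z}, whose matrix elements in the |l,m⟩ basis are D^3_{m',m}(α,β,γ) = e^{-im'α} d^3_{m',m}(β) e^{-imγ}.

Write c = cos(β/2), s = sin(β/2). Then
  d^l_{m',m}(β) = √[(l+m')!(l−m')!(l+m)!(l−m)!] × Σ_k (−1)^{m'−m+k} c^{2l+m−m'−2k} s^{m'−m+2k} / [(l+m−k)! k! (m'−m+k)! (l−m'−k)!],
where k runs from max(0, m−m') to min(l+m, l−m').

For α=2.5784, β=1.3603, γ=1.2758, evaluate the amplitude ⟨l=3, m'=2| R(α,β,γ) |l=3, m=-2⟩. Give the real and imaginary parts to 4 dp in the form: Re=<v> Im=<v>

Split into d^3_{2,-2}(β=1.3603) × two z-phases.
With c≡cos(β/2)=0.777478 and s≡sin(β/2)=0.628910, N=[120·1·1·120]^{1/2}=120.000000
k: max(0,(-2)−(2))=0 … min(3+(-2),3−(2))=1
  k=0: (−1)^4·120.0000/(24)·0.7775^2·0.6289^4 = +0.472824
  k=1: (−1)^5·120.0000/(120)·0.7775^0·0.6289^6 = -0.061877
d^3_{2,-2}(1.3603) = +0.472824 -0.061877 = +0.410947
D = (+0.429926+0.902864i)·(+0.410947)·(-0.830945+0.556355i) = -0.353233-0.210010i

Re=-0.3532 Im=-0.2100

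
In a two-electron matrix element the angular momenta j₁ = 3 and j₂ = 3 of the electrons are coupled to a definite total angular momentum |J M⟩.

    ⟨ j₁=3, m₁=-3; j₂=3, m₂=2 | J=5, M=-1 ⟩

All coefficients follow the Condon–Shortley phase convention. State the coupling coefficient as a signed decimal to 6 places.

−√(5/84) = -0.243975

triangle: 1!*5!*5!/12! = 14400/479001600
(j±m)!: 0!*6!*5!*1!*4!*6! = 1492992000
prefactor² = (2J+1)*Δ*N² = 3456000/7
  k=1: −1/(1!*0!*5!*4!*0!*1!) = -1/2880
Σ = -1/2880  ⇒  CG² = 3456000/7*(-1/2880)² = 5/84
CG = −√(5/84) = -0.243975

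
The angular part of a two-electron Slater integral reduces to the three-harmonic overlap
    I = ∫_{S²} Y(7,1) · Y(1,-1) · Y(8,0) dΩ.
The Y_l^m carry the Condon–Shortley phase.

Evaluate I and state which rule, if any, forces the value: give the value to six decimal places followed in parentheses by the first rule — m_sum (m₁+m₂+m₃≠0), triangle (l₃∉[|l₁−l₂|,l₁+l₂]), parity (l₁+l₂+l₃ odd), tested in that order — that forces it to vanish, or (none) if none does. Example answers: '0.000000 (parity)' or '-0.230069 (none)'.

0.161907 (none)

Checks pass: Σm=0; 16 even; l₃=8∈[6,8].
(2·7+1)(2·1+1)(2·8+1) = 765
Δ: 0! 14! 2! / 17! → 1/2040
sum: t=0:+1/25401600 = 1/25401600
3j²(7 1 8; 0 0 0) = Δ·Π!·Σ² = 8/255  (sign +1)
sum: t=0:+1/58060800 = 1/58060800
3j²(7 1 8; 1 -1 0) = Δ·Π!·Σ² = 7/510  (sign +1)
combine: 4πI² = 765·8/255·7/510 = 28/85
take √, sign +1: I = 0.16190663
No selection rule forces the value: the integral is nonzero (none).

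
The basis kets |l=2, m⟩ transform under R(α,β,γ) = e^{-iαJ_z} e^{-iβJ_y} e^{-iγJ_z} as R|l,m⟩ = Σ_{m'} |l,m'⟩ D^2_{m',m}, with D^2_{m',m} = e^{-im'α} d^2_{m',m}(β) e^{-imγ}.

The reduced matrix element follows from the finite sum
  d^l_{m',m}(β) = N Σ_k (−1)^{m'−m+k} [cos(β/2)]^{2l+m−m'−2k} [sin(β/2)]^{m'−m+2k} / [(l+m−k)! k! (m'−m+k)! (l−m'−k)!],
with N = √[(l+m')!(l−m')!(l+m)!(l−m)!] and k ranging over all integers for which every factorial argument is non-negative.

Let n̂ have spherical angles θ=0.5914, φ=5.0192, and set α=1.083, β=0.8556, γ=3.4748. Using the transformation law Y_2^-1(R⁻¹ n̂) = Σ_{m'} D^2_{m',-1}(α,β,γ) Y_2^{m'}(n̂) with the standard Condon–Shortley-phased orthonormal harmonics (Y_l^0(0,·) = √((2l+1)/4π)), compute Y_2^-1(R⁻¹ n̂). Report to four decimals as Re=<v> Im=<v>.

Re=0.1859 Im=-0.0168

Need the full column D^2_{m',-1} for m'=−2..2 at α=1.0830, β=0.8556, γ=3.4748.
cos(β/2)=0.909881, sin(β/2)=0.414870
d^2_{-2,-1}: single k=1 term ⇒ +0.625022;  D = +0.500436-0.374455i
d^2_{-1,-1}: k∈[0..1] ⇒ +0.685390 -0.427479 = +0.257911;  D = -0.039712-0.254836i
d^2_{0,-1}: k∈[0..1] ⇒ -0.765493 +0.159146 = -0.606346;  D = +0.572996+0.198321i
d^2_{1,-1}: k∈[0..1] ⇒ +0.427479 -0.029624 = +0.397854;  D = -0.291162+0.271133i
d^2_{2,-1}: single k=0 term ⇒ -0.129942;  D = -0.033656-0.125508i
Y_2^{m'}(θ=0.5914,φ=5.0192) and Σ D·Y over m':
  (+0.5004-0.3745i)·(-0.0982+0.0691i)  (-0.0397-0.2548i)·(+0.1080+0.3409i)  (+0.5730+0.1983i)·(+0.3367+0.0000i)  (-0.2912+0.2711i)·(-0.1080+0.3409i)  (-0.0337-0.1255i)·(-0.0982-0.0691i)
Y_2^-1(R⁻¹ n̂) = +0.185908-0.016808i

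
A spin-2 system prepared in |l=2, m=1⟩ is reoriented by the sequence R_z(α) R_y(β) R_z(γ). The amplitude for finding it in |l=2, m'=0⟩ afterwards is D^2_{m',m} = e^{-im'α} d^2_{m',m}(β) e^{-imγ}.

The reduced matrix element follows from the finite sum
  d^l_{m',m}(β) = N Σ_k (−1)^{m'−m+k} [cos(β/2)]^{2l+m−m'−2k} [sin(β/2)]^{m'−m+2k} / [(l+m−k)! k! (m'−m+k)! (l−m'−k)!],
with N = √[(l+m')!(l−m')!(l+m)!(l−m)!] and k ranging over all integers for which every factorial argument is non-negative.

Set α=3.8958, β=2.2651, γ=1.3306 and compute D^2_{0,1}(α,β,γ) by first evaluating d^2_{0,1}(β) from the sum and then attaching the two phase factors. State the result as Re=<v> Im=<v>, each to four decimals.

Re=-0.1433 Im=0.5849

First d^2_{0,1}(β=2.2651), then the phase factors e^{-i(0)α} and e^{-i(1)γ}:
With c≡cos(β/2)=0.424352 and s≡sin(β/2)=0.905497, N=[2·2·6·1]^{1/2}=4.898979
k: max(0,(1)−(0))=1 … min(2+(1),2−(0))=2
  k=1: (−1)^0·4.8990/(2)·0.4244^3·0.9055^1 = +0.169489
  k=2: (−1)^1·4.8990/(2)·0.4244^1·0.9055^3 = -0.771727
d^2_{0,1}(2.2651) = +0.169489 -0.771727 = -0.602237
Phases: e^{-i·(0)·3.8958}=+1.000000+0.000000i, e^{-i·(1)·1.3306}=+0.237893-0.971291i ⇒ D=-0.143268+0.584948i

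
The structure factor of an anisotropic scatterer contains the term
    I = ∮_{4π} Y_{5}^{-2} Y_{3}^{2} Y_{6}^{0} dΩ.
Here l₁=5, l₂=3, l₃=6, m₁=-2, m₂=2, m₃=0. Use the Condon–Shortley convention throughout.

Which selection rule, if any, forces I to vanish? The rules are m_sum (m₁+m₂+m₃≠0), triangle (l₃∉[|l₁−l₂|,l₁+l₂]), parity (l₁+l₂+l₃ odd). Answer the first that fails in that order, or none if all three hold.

none

m₁+m₂+m₃ = -2 + 2 + 0 = 0  ✓
triangle: |5−3|=2 ≤ l₃=6 ≤ 5+3=8  ✓
parity: l₁+l₂+l₃ = 14 is even  ✓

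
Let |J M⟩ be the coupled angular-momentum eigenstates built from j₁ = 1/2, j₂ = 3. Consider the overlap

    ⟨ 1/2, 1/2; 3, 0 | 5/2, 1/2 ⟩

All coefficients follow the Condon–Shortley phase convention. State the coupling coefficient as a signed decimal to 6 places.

triangle: 1!·0!·5!/7! = 120/5040
(j±m)!: 1!·0!·3!·3!·3!·2! = 432
prefactor² = (2J+1)·Δ·N² = 432/7
  k=0: +1/(0!·1!·0!·3!·0!·2!) = 1/12
Σ = 1/12  ⇒  CG² = 432/7·(1/12)² = 3/7
CG = +√(3/7) = +0.654654

+0.654654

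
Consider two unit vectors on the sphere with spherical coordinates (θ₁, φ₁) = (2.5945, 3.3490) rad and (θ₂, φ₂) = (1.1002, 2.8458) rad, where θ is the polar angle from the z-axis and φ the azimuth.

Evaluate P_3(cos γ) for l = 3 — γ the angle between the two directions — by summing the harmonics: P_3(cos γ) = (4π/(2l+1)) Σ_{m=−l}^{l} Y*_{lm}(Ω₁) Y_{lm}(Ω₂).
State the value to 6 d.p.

Addition theorem: P_3(cos γ) = (4π/7) Σ_m Y*_{lm}(Ω₁) Y_{lm}(Ω₂), m = −3…3:
  m=-3: (-0.047727-0.034233i) × (-0.186541-0.229073i) = +0.001061+0.017319i  (running Σ = +0.001061+0.017319i)
  m=-2: (-0.216166-0.095192i) × (+0.305561+0.205292i) = -0.046509-0.073464i  (running Σ = -0.045448-0.056145i)
  m=-1: (-0.435465-0.091636i) × (-0.007698-0.002346i) = +0.003137+0.001727i  (running Σ = -0.042311-0.054418i)
  m=0: (-0.206180-0.000000i) × (-0.333682+0.000000i) = +0.068799+0.000000i  (running Σ = +0.026488-0.054418i)
  m=1: (+0.435465-0.091636i) × (+0.007698-0.002346i) = +0.003137-0.001727i  (running Σ = +0.029625-0.056145i)
  m=2: (-0.216166+0.095192i) × (+0.305561-0.205292i) = -0.046509+0.073464i  (running Σ = -0.016884+0.017319i)
  m=3: (+0.047727-0.034233i) × (+0.186541-0.229073i) = +0.001061-0.017319i  (running Σ = -0.015823+0.000000i)
Σ over m = -0.015823+0.000000i; ×(4π/7) → -0.028406+0.000000i. Real part: -0.028406

-0.028406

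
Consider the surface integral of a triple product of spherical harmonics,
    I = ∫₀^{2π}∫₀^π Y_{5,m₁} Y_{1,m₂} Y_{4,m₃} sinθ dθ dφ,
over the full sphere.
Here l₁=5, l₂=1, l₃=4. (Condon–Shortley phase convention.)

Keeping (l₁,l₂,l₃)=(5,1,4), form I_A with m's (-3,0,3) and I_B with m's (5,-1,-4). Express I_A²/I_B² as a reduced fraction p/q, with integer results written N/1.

l's match ⇒ only the (l;m) 3-j factors differ between A and B.
A: triangle coeff Δ(5,1,4) = 1/495; Σ_t [1,1]: t=1:−1/5040 = -1/5040; (3j)²=16/495 [(5 1 4; -3 0 3)], sign=+1
B: triangle coeff Δ(5,1,4) = 1/495; Σ_t [0,0]: t=0:+1/80640 = 1/80640; (3j)²=1/11 [(5 1 4; 5 -1 -4)], sign=+1
I_A²/I_B² = (16/495)/(1/11) = 16/45

16/45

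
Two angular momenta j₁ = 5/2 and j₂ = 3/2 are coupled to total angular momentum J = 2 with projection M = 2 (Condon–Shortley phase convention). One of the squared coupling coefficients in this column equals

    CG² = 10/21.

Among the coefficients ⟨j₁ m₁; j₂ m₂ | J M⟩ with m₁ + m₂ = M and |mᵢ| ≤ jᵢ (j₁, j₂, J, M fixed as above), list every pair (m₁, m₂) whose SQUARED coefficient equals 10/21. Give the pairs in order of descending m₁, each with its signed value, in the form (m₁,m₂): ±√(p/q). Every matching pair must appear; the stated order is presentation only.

Admissible pairs with m₁+m₂ = M = 2: (1/2,3/2), (3/2,1/2), (5/2,-1/2)
  (m₁,m₂)=(5/2,-1/2): CG² = 10/21, CG = +√(10/21)   ← matches the target
  (m₁,m₂)=(3/2,1/2): CG² = 8/21, CG = −√(8/21)
  (m₁,m₂)=(1/2,3/2): CG² = 1/7, CG = +√(1/7)
Pairs with CG² = 10/21: (5/2,-1/2): +√(10/21)

(5/2,-1/2): +√(10/21)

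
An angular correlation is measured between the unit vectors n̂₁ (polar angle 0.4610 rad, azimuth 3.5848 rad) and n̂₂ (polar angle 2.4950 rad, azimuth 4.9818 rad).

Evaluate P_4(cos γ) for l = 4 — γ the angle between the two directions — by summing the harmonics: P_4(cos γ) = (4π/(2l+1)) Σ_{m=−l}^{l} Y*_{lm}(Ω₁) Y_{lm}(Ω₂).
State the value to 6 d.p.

-0.427108

Addition theorem: P_4(cos γ) = (4π/9) Σ_m Y*_{lm}(Ω₁) Y_{lm}(Ω₂), m = −4…4:
  m=-4: (-0.00348 + 0.01698j) × (0.02760 - 0.05136j) = 0.00078 + 0.00065j  (running Σ = 0.00078 + 0.00065j)
  m=-3: (-0.02357 - 0.09582j) × (0.15796 + 0.15091j) = 0.01074 - 0.01869j  (running Σ = 0.01151 - 0.01805j)
  m=-2: (0.19313 + 0.23670j) × (-0.36051 + 0.21552j) = -0.12064 - 0.04371j  (running Σ = -0.10913 - 0.06175j)
  m=-1: (-0.44522 - 0.21135j) × (-0.08835 - 0.31998j) = -0.02829 + 0.16113j  (running Σ = -0.13741 + 0.09938j)
  m=0: (0.15393 + 0.00000j) × (-0.20180 + 0.00000j) = -0.03106 + 0.00000j  (running Σ = -0.16848 + 0.09938j)
  m=1: (0.44522 - 0.21135j) × (0.08835 - 0.31998j) = -0.02829 - 0.16113j  (running Σ = -0.19677 - 0.06175j)
  m=2: (0.19313 - 0.23670j) × (-0.36051 - 0.21552j) = -0.12064 + 0.04371j  (running Σ = -0.31741 - 0.01805j)
  m=3: (0.02357 - 0.09582j) × (-0.15796 + 0.15091j) = 0.01074 + 0.01869j  (running Σ = -0.30667 + 0.00065j)
  m=4: (-0.00348 - 0.01698j) × (0.02760 + 0.05136j) = 0.00078 - 0.00065j  (running Σ = -0.30589 + 0.00000j)
Accumulated sum -0.30589 + 0.00000j; after 4π/(2l+1) scaling, -0.42711 + 0.00000j ⇒ P_4 = -0.427108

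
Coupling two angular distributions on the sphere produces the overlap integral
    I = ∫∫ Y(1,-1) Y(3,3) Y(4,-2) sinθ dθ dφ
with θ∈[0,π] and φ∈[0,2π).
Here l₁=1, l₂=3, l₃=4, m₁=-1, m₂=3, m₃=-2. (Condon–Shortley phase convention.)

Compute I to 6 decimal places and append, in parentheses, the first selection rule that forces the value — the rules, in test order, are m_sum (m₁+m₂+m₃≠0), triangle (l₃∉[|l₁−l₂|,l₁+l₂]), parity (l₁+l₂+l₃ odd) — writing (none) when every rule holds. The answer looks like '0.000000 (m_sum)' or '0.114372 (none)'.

m-sum 0 ✓  L=8 even ✓  2≤4≤4 ✓
Π(2lᵢ+1) = 3×7×9 = 189
triangle coeff Δ(1,3,4) = 1/252
Σ_t [0,0]: t=0:+1/36 = 1/36
(3j)²=4/63 [(1 3 4; 0 0 0)], sign=+1
Σ_t [0,0]: t=0:+1/1440 = 1/1440
(3j)²=1/252 [(1 3 4; -1 3 -2)], sign=+1
⇒ 4πI² = 1/21
I = (+1)√(1/21/(4π)) = 0.06155813
No selection rule forces the value: the integral is nonzero (none).

0.061558 (none)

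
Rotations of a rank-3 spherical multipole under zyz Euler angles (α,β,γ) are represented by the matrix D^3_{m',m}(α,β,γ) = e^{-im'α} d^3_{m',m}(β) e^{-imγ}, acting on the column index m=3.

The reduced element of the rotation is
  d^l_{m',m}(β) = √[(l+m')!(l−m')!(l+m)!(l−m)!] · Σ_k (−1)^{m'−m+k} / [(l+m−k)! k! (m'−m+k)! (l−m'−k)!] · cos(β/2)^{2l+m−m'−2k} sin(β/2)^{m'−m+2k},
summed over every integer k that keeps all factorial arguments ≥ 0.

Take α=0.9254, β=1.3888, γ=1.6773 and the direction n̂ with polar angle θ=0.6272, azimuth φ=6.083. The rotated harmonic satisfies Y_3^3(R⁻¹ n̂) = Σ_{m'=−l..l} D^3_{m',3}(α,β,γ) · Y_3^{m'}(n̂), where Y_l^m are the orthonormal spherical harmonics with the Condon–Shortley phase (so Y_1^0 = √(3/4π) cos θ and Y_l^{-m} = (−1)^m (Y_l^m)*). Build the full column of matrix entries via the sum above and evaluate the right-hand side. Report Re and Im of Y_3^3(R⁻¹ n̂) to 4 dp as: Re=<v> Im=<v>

Re=-0.3231 Im=0.0151

Need the full column D^3_{m',3} for m'=−3..3 at α=0.9254, β=1.3888, γ=1.6773.
cos(β/2)=0.768438, sin(β/2)=0.639924
d^3_{-3,3}: single k=6 term ⇒ +0.068671;  D = -0.043441-0.053184i
d^3_{-2,3}: single k=5 term ⇒ +0.201989;  D = -0.201832+0.007978i
d^3_{-1,3}: single k=4 term ⇒ +0.383511;  D = -0.218407+0.315245i
d^3_{0,3}: single k=3 term ⇒ +0.531774;  D = +0.167032+0.504861i
d^3_{1,3}: single k=2 term ⇒ +0.553016;  D = +0.523910+0.177047i
d^3_{2,3}: single k=1 term ⇒ +0.419999;  D = +0.346755-0.236981i
d^3_{3,3}: single k=0 term ⇒ +0.205898;  D = +0.009444-0.205681i
Y_3^{m'}(θ=0.6272,φ=6.083) and Σ D·Y over m':
  (-0.0434-0.0532i)·(+0.0696+0.0477i)  (-0.2018+0.0080i)·(+0.2625+0.1111i)  (-0.2184+0.3152i)·(+0.4234+0.0859i)  (+0.1670+0.5049i)·(+0.0840+0.0000i)  (+0.5239+0.1770i)·(-0.4234+0.0859i)  (+0.3468-0.2370i)·(+0.2625-0.1111i)  (+0.0094-0.2057i)·(-0.0696+0.0477i)
Y_3^3(R⁻¹ n̂) = -0.323090+0.015092i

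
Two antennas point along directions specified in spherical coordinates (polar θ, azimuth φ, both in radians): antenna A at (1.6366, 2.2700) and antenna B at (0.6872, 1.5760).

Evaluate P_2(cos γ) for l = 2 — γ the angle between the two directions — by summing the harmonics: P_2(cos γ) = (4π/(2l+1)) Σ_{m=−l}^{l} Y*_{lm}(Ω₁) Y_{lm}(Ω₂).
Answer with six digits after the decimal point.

Expand P_2 via completeness: Σ_{m} conj(Y_{2,m}) at Ω₁ times Y_{2,m} at Ω₂ —
  [-2]  conj(Y_{2,-2})(Ω₁) = -0.06597 - 0.37890j ; Y_{2,-2}(Ω₂) = -0.15544 + 0.00162j ; Δ = 0.01087 + 0.05879j
  [-1]  conj(Y_{2,-1})(Ω₁) = 0.03262 - 0.03880j ; Y_{2,-1}(Ω₂) = -0.00197 - 0.37884j ; Δ = -0.01476 - 0.01228j
  [+0]  conj(Y_{2,0})(Ω₁) = -0.31130 + 0.00000j ; Y_{2,0}(Ω₂) = 0.25001 + 0.00000j ; Δ = -0.07783 + 0.00000j
  [+1]  conj(Y_{2,1})(Ω₁) = -0.03262 - 0.03880j ; Y_{2,1}(Ω₂) = 0.00197 - 0.37884j ; Δ = -0.01476 + 0.01228j
  [+2]  conj(Y_{2,2})(Ω₁) = -0.06597 + 0.37890j ; Y_{2,2}(Ω₂) = -0.15544 - 0.00162j ; Δ = 0.01087 - 0.05879j
Σ over m = -0.08562 + 0.00000j; ×(4π/5) → -0.21518 + 0.00000j. Real part: -0.215178

-0.215178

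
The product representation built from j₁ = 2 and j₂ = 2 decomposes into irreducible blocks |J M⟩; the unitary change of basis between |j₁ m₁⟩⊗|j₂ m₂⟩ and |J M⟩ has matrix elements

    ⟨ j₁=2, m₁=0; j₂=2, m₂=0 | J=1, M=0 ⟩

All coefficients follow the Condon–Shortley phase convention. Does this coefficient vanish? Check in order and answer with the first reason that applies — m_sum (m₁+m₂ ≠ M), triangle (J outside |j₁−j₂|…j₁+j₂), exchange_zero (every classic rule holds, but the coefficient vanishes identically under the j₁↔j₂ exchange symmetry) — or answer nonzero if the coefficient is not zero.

exchange_zero

m-sum: m₁+m₂ = 0+0 = 0, M = 0  ✓
triangle: |j₁−j₂| = 0 ≤ J = 1 ≤ j₁+j₂ = 4  ✓
exchange: j₁=j₂ and m₁=m₂, and (−1)^(j₁+j₂−J) = (−1)^3 = −1 forces ⟨j₁m₁;j₂m₂|JM⟩ = −⟨j₂m₂;j₁m₁|JM⟩ = −⟨j₁m₁;j₂m₂|JM⟩ ⇒ the coefficient vanishes identically
Racah sum check: Σ_k collapses to 0 ⇒ CG = 0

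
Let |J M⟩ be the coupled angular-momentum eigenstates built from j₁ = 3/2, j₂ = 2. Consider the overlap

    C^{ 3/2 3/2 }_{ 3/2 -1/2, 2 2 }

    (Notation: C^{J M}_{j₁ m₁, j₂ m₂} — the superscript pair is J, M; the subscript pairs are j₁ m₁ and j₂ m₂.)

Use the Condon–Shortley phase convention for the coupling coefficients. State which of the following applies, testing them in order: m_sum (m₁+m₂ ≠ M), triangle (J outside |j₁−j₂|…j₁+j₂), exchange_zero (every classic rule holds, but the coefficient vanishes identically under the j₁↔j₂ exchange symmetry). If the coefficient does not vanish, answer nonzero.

m-sum: m₁+m₂ = -1/2+2 = 3/2, M = 3/2  ✓
triangle: |j₁−j₂| = 1/2 ≤ J = 3/2 ≤ j₁+j₂ = 7/2  ✓
exchange: j₁≠j₂ or m₁≠m₂ — the exchange symmetry imposes no constraint here
value check: CG = +√(2/5) = +0.632456 ≠ 0

nonzero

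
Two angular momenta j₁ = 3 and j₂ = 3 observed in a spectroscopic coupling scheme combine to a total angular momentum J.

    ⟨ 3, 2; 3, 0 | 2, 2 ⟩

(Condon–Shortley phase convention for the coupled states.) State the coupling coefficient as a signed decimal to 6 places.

−√(5/21) = -0.487950

√[5·4!2!2!/9! · 5!1!3!3!4!0!] = √(960/7)
  +(−1)^1/∏(1,3,0,2,2,0)! = -1/24  (running -1/24)
⟨..|..⟩ = √(960/7)·(-1/24) = -0.487950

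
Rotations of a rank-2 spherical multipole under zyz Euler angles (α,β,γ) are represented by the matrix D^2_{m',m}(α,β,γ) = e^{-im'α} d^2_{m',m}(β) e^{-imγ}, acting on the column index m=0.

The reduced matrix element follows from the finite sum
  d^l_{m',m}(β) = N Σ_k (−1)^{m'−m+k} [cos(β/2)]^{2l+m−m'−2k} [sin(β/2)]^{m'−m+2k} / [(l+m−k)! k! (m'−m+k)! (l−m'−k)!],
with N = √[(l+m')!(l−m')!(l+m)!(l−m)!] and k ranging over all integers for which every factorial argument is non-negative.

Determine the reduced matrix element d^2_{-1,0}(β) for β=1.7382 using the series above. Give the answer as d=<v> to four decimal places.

d=-0.2012

d^2_{-1,0}(β=1.7382) via the finite sum:
With c≡cos(β/2)=0.645514 and s≡sin(β/2)=0.763748, N=[1·6·2·2]^{1/2}=4.898979
The bounds max(0,m−m')=1 and min(l+m,l−m')=2 give 2 terms
  k=1: (−1)^0·4.8990/(2)·0.6455^3·0.7637^1 = +0.503203
  k=2: (−1)^1·4.8990/(2)·0.6455^1·0.7637^3 = -0.704421
d^2_{-1,0}(1.7382) = +0.503203 -0.704421 = -0.201218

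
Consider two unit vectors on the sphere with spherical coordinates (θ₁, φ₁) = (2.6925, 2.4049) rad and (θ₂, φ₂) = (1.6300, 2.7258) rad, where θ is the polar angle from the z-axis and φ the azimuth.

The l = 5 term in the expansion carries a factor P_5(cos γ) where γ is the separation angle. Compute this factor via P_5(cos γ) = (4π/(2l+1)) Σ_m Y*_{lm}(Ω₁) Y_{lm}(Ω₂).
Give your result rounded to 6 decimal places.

Summing Y*_{l m}(θ₁,φ₁)·Y_{l m}(θ₂,φ₂) over m ∈ [−5, 5]; prefactor 4π/(2·5+1) = 1.142397:
  m=-5: Y*=(0.006133, -0.003692)  Y=(0.223864, -0.401944)  product (-0.000111, -0.003292)
  m=-4: Y*=(0.046084, 0.009093)  Y=(0.007955, -0.085869)  product (0.001147, -0.003885)
  m=-3: Y*=(0.106465, 0.143209)  Y=(0.105921, 0.316006)  product (-0.033978, 0.048813)
  m=-2: Y*=(-0.040149, 0.410853)  Y=(0.066614, 0.073070)  product (-0.032696, 0.024435)
  m=-1: Y*=(-0.357231, 0.324024)  Y=(-0.278219, -0.122844)  product (0.139193, -0.046266)
  m=+0: Y*=(0.033395, -0.000000)  Y=(-0.102107, 0.000000)  product (-0.003410, 0.000000)
  m=+1: Y*=(0.357231, 0.324024)  Y=(0.278219, -0.122844)  product (0.139193, 0.046266)
  m=+2: Y*=(-0.040149, -0.410853)  Y=(0.066614, -0.073070)  product (-0.032696, -0.024435)
  m=+3: Y*=(-0.106465, 0.143209)  Y=(-0.105921, 0.316006)  product (-0.033978, -0.048813)
  m=+4: Y*=(0.046084, -0.009093)  Y=(0.007955, 0.085869)  product (0.001147, 0.003885)
  m=+5: Y*=(-0.006133, -0.003692)  Y=(-0.223864, -0.401944)  product (-0.000111, 0.003292)
Total Σ_m = (0.143701, 0.000000). Multiply by 1.142397: (0.164164, 0.000000). P_5(cos γ) = 0.164164

0.164164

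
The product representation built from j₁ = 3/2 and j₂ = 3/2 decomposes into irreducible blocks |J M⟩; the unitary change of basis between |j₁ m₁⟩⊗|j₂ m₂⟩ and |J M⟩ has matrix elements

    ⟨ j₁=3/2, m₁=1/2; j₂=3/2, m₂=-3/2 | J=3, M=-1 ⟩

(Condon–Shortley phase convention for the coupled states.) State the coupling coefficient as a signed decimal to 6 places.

triangle: 0!×3!×3!/7! = 36/5040
(j±m)!: 2!×1!×0!×3!×2!×4! = 576
prefactor² = (2J+1)×Δ×N² = 144/5
  k=0: +1/(0!×0!×1!×0!×2!×3!) = 1/12
Σ = 1/12  ⇒  CG² = 144/5×(1/12)² = 1/5
CG = +√(1/5) = +0.447214

+√(1/5) ≈ +0.447214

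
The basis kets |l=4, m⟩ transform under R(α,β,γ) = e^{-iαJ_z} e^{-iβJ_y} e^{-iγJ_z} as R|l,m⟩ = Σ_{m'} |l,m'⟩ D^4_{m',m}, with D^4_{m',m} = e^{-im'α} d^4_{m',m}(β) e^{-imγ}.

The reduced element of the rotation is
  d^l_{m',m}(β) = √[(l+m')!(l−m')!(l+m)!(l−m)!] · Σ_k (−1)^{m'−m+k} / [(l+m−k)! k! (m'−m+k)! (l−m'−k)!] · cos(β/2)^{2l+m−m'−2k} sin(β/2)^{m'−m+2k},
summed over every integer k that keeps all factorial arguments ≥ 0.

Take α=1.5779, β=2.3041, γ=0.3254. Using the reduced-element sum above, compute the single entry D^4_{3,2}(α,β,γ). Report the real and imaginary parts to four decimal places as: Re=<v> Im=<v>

Split into d^4_{3,2}(β=2.3041) × two z-phases.
Half-angle: c=0.406615, s=0.913599. N=√(5040·1·720·2)=2693.993318
k∈{0,1} keeps every argument non-negative
  k=0: (−1)^1·2693.9933/(720)·0.4066^7·0.9136^1 = -0.006282
  k=1: (−1)^2·2693.9933/(240)·0.4066^5·0.9136^3 = +0.095142
d^4_{3,2}(2.3041) = -0.006282 +0.095142 = +0.088860
Phases: e^{-i·(3)·1.5779}=+0.021309+0.999773i, e^{-i·(2)·0.3254}=+0.795599-0.605823i ⇒ D=+0.055328+0.069534i

Re=0.0553 Im=0.0695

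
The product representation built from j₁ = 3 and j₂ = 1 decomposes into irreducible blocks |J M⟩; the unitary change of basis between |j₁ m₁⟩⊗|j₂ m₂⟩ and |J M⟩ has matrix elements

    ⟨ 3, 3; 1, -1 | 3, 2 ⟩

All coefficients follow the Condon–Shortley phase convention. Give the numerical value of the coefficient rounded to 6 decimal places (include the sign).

+0.500000  (= +√(1/4))

√[7·1!5!1!/8! · 6!0!0!2!5!1!] = √(3600)
  +(−1)^0/∏(0,1,0,0,5,1)! = 1/120  (running 1/120)
⟨..|..⟩ = √(3600)·(1/120) = +0.500000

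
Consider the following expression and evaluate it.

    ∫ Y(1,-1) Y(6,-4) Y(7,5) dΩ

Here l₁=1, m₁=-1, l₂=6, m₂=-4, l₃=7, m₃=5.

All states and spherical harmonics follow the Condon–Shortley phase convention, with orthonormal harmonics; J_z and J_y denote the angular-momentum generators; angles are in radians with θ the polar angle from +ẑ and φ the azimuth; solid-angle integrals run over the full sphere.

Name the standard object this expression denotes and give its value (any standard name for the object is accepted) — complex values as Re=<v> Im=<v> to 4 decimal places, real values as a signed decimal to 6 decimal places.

Gaunt coefficient, -0.284256

This is a Gaunt coefficient — the integral of a triple product of spherical harmonics over the sphere.
Checks pass: Σm=0; 14 even; l₃=7∈[5,7].
(2·1+1)(2·6+1)(2·7+1) = 585
Δ: 0! 2! 12! / 15! → 1/1365
sum: t=0:+1/518400 = 1/518400
3j²(1 6 7; 0 0 0) = Δ·Π!·Σ² = 7/195  (sign -1)
sum: t=0:+1/14515200 = 1/14515200
3j²(1 6 7; -1 -4 5) = Δ·Π!·Σ² = 22/455  (sign +1)
combine: 4πI² = 585·7/195·22/455 = 66/65
take √, sign -1: I = -0.28425647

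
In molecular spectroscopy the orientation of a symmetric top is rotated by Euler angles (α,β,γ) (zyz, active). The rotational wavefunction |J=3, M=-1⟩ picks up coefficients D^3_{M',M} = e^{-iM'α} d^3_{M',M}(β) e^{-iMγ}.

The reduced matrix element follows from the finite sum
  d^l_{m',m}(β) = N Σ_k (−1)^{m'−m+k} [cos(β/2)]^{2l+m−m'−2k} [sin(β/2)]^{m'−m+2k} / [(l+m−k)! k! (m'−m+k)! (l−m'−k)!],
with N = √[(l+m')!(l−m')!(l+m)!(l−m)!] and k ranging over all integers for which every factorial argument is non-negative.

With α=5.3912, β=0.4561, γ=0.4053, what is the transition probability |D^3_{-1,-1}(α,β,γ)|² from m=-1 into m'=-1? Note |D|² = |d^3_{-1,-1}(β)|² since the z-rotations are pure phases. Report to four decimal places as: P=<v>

D^3_{-1,-1}(5.3912,0.4561,0.4053) = e^{-i·-1·5.3912}·d^3_{-1,-1}(0.4561)·e^{-i·-1·0.4053}. Compute d first:
With c≡cos(β/2)=0.974109 and s≡sin(β/2)=0.226078, N=[2·24·2·24]^{1/2}=48.000000
Admissible k: 0..2 (factorial args all ≥0)
  k=0: (−1)^0·48.0000/(48)·0.9741^6·0.2261^0 = +0.854369
  k=1: (−1)^1·48.0000/(6)·0.9741^4·0.2261^2 = -0.368162
  k=2: (−1)^2·48.0000/(8)·0.9741^2·0.2261^4 = +0.014873
d^3_{-1,-1}(0.4561) = +0.854369 -0.368162 +0.014873 = +0.501081
|D^3_{-1,-1}|² = |d^3_{-1,-1}(β)|² = (+0.501081)² = 0.251082 (the z-rotation phases have unit modulus)

P=0.2511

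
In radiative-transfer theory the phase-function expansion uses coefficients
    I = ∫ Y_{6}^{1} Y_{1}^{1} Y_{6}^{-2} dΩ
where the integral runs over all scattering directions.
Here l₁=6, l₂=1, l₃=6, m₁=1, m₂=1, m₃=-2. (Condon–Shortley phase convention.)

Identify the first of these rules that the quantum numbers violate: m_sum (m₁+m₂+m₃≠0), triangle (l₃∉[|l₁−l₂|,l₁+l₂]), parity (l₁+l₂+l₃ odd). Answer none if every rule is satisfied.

m₁+m₂+m₃ = 1 + 1 − 2 = 0  ✓
triangle: |6−1|=5 ≤ l₃=6 ≤ 6+1=7  ✓
parity: l₁+l₂+l₃ = 13 is odd  ✗

parity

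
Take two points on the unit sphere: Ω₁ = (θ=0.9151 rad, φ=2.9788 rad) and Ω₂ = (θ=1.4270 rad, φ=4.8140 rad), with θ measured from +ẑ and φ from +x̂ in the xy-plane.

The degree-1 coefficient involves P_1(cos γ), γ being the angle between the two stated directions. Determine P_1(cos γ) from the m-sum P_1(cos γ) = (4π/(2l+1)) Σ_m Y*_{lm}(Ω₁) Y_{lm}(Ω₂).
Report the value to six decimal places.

Summing Y*_{l m}(θ₁,φ₁)·Y_{l m}(θ₂,φ₂) over m ∈ [−1, 1]; prefactor 4π/(2·1+1) = 4.188790:
  [-1]  conj(Y_{1,-1})(Ω₁) = -0.27023 + 0.04438j ; Y_{1,-1}(Ω₂) = 0.03468 + 0.34016j ; Δ = -0.02447 - 0.09038j
  [+0]  conj(Y_{1,0})(Ω₁) = 0.29791 + 0.00000j ; Y_{1,0}(Ω₂) = 0.07002 + 0.00000j ; Δ = 0.02086 + 0.00000j
  [+1]  conj(Y_{1,1})(Ω₁) = 0.27023 + 0.04438j ; Y_{1,1}(Ω₂) = -0.03468 + 0.34016j ; Δ = -0.02447 + 0.09038j
Accumulated sum -0.02808 + 0.00000j; after 4π/(2l+1) scaling, -0.11763 + 0.00000j ⇒ P_1 = -0.117629

-0.117629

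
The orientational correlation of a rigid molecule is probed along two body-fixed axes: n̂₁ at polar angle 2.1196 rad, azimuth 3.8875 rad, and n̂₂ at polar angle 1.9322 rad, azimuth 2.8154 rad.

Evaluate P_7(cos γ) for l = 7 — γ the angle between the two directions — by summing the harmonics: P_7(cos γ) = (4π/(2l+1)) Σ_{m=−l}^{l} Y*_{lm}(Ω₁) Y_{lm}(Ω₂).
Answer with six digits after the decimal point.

Expand P_7 via completeness: Σ_{m} conj(Y_{7,m}) at Ω₁ times Y_{7,m} at Ω₂ —
  m=-7: Y*=-0.08016 + 0.14365j  Y=0.20484 - 0.23709j  product 0.01764 + 0.04843j
  m=-6: Y*=0.08835 + 0.36585j  Y=0.16699 - 0.41049j  product 0.16493 + 0.02483j
  m=-5: Y*=0.35021 + 0.23344j  Y=0.00988 - 0.16402j  product 0.04175 - 0.05513j
  m=-4: Y*=0.10771 - 0.01716j  Y=0.07179 + 0.26348j  product 0.01225 + 0.02715j
  m=-3: Y*=-0.18574 + 0.23593j  Y=0.15246 + 0.22661j  product -0.08178 - 0.00612j
  m=-2: Y*=0.02036 + 0.25730j  Y=-0.13396 - 0.10234j  product 0.02360 - 0.03655j
  m=-1: Y*=-0.14912 - 0.13778j  Y=-0.28181 - 0.09533j  product 0.02889 + 0.05304j
  m=+0: Y*=-0.28664 + 0.00000j  Y=0.13548 + 0.00000j  product -0.03883 + 0.00000j
  m=+1: Y*=0.14912 - 0.13778j  Y=0.28181 - 0.09533j  product 0.02889 - 0.05304j
  m=+2: Y*=0.02036 - 0.25730j  Y=-0.13396 + 0.10234j  product 0.02360 + 0.03655j
  m=+3: Y*=0.18574 + 0.23593j  Y=-0.15246 + 0.22661j  product -0.08178 + 0.00612j
  m=+4: Y*=0.10771 + 0.01716j  Y=0.07179 - 0.26348j  product 0.01225 - 0.02715j
  m=+5: Y*=-0.35021 + 0.23344j  Y=-0.00988 - 0.16402j  product 0.04175 + 0.05513j
  m=+6: Y*=0.08835 - 0.36585j  Y=0.16699 + 0.41049j  product 0.16493 - 0.02483j
  m=+7: Y*=0.08016 + 0.14365j  Y=-0.20484 - 0.23709j  product 0.01764 - 0.04843j
Total Σ_m = 0.37573 + 0.00000j. Multiply by 0.837758: 0.31477 + 0.00000j. P_7(cos γ) = 0.314770

0.314770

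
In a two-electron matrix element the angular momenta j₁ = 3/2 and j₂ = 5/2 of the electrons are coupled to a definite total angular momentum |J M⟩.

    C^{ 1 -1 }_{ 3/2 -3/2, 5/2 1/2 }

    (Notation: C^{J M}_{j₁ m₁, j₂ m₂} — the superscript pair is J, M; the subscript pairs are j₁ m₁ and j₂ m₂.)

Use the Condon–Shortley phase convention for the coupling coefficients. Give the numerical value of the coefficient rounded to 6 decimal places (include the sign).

√[3·3!0!2!/6! · 0!3!3!2!0!2!] = √(36/5)
  +(−1)^3/∏(3,0,0,0,0,2)! = -1/12  (running -1/12)
⟨..|..⟩ = √(36/5)·(-1/12) = -0.223607

-0.223607  (= −√(1/20))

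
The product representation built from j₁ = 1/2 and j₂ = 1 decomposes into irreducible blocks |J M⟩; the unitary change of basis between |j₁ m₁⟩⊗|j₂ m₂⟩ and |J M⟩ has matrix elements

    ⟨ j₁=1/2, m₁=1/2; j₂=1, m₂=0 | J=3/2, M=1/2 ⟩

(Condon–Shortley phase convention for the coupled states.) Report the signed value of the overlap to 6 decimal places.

√[4·0!1!2!/4! · 1!0!1!1!2!1!] = √(2/3)
  +(−1)^0/∏(0,0,0,1,1,1)! = 1  (running 1)
⟨..|..⟩ = √(2/3)·(1) = +0.816497

+0.816497  (= +√(2/3))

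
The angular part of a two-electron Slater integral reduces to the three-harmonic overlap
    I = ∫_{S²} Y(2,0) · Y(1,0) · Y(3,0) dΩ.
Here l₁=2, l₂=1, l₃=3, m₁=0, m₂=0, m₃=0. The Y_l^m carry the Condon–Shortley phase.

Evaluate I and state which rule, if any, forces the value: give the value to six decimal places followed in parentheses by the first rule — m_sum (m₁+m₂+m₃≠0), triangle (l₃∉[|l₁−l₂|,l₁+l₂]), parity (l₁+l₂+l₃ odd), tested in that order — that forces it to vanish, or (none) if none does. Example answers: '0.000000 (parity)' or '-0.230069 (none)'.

Checks pass: Σm=0; 6 even; l₃=3∈[1,3].
(2·2+1)(2·1+1)(2·3+1) = 105
Δ: 0! 4! 2! / 7! → 1/105
sum: t=0:+1/4 = 1/4
3j²(2 1 3; 0 0 0) = Δ·Π!·Σ² = 3/35  (sign -1)
(m-triple is (0,0,0) — same symbol as above.)
combine: 4πI² = 105·3/35·3/35 = 27/35
take √, sign +1: I = 0.24776670
No selection rule forces the value: the integral is nonzero (none).

0.247767 (none)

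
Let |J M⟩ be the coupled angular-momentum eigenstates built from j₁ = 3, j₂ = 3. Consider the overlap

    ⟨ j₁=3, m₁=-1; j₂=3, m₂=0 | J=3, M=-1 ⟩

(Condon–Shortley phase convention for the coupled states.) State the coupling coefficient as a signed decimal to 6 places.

√[7·3!3!3!/10! · 2!4!3!3!2!4!] = √(864/25)
  +(−1)^1/∏(1,2,3,2,0,1)! = -1/24  (running -1/24)
  +(−1)^2/∏(2,1,2,1,1,2)! = 1/8  (running 1/12)
  +(−1)^3/∏(3,0,1,0,2,3)! = -1/72  (running 5/72)
⟨..|..⟩ = √(864/25)·(5/72) = +0.408248

+√(1/6) = +0.408248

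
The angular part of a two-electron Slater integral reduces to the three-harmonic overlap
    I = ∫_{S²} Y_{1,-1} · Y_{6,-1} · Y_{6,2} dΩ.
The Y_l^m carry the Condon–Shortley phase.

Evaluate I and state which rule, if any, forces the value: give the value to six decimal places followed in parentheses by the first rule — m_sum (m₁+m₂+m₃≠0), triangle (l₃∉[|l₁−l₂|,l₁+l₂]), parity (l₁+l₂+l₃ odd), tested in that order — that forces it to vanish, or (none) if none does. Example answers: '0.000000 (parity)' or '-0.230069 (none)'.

0.000000 (parity)

Σlᵢ=13 odd — θ-integrand is odd under cosθ→−cosθ; I=0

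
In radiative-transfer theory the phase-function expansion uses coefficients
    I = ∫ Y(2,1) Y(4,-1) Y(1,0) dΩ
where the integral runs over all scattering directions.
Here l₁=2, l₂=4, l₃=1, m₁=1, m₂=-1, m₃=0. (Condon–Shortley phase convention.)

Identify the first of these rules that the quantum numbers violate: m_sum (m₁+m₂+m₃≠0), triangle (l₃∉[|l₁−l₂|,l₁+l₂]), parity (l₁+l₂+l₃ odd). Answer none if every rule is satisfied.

triangle

m₁+m₂+m₃ = 1 − 1 + 0 = 0  ✓
triangle: need |l₁−l₂| ≤ l₃ ≤ l₁+l₂ = [2,6]; l₃=1 is outside  ✗
parity: l₁+l₂+l₃ = 7 is odd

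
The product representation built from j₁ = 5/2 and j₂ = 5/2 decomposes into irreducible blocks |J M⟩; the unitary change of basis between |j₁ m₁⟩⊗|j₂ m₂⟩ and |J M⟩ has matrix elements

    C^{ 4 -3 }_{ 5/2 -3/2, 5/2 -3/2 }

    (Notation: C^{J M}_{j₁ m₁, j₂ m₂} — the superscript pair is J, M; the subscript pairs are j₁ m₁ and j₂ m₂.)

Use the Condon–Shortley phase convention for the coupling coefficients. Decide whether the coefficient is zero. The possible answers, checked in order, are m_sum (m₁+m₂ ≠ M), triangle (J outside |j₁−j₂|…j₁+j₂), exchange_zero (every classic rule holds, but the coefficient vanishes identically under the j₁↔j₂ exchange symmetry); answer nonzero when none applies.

m-sum: m₁+m₂ = -3/2+(-3/2) = -3, M = -3  ✓
triangle: |j₁−j₂| = 0 ≤ J = 4 ≤ j₁+j₂ = 5  ✓
exchange: j₁=j₂ and m₁=m₂, and (−1)^(j₁+j₂−J) = (−1)^1 = −1 forces ⟨j₁m₁;j₂m₂|JM⟩ = −⟨j₂m₂;j₁m₁|JM⟩ = −⟨j₁m₁;j₂m₂|JM⟩ ⇒ the coefficient vanishes identically
Racah sum check: Σ_k collapses to 0 ⇒ CG = 0

exchange_zero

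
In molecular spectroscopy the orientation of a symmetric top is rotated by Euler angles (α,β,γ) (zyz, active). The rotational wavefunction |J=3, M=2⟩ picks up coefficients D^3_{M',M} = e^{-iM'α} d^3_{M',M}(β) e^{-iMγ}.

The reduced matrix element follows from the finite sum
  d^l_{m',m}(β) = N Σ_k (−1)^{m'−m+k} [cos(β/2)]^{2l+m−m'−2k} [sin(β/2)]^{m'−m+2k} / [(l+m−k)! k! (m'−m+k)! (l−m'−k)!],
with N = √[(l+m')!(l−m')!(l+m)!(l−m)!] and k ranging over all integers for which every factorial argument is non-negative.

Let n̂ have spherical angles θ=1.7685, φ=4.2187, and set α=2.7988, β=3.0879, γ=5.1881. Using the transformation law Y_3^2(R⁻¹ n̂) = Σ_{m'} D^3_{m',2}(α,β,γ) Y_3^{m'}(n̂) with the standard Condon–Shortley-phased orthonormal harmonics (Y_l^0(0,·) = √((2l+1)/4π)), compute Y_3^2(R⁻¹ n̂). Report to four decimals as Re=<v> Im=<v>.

Re=0.1565 Im=-0.1243

Need the full column D^3_{m',2} for m'=−3..3 at α=2.7988, β=3.0879, γ=5.1881.
cos(β/2)=0.026843, sin(β/2)=0.999640
d^3_{-3,2}: single k=5 term ⇒ +0.065634;  D = -0.026102-0.060220i
d^3_{-2,2}: k∈[4..5] ⇒ +0.003598 -0.997840 = -0.994242;  D = -0.065782-0.992064i
d^3_{-1,2}: k∈[3..4] ⇒ +0.000122 -0.084733 = -0.084610;  D = -0.023104+0.081395i
d^3_{0,2}: k∈[2..3] ⇒ +0.000003 -0.003941 = -0.003938;  D = +0.002286-0.003207i
d^3_{1,2}: k∈[1..2] ⇒ +0.000000 -0.000122 = -0.000122;  D = -0.000100+0.000070i
d^3_{2,2}: k∈[0..1] ⇒ +0.000000 -0.000003 = -0.000003;  D = +0.000003-0.000001i
d^3_{3,2}: single k=0 term ⇒ -0.000000;  D = -0.000000-0.000000i
Y_3^{m'}(θ=1.7685,φ=4.2187) and Σ D·Y over m':
  (-0.0261-0.0602i)·(+0.3917-0.0352i)  (-0.0658-0.9921i)·(+0.1063+0.1611i)  (-0.0231+0.0814i)·(+0.1212-0.2252i)  (+0.0023-0.0032i)·(+0.2058+0.0000i)  (-0.0001+0.0001i)·(-0.1212-0.2252i)  (+0.0000-0.0000i)·(+0.1063-0.1611i)  (-0.0000-0.0000i)·(-0.3917-0.0352i)
Y_3^2(R⁻¹ n̂) = +0.156479-0.124315i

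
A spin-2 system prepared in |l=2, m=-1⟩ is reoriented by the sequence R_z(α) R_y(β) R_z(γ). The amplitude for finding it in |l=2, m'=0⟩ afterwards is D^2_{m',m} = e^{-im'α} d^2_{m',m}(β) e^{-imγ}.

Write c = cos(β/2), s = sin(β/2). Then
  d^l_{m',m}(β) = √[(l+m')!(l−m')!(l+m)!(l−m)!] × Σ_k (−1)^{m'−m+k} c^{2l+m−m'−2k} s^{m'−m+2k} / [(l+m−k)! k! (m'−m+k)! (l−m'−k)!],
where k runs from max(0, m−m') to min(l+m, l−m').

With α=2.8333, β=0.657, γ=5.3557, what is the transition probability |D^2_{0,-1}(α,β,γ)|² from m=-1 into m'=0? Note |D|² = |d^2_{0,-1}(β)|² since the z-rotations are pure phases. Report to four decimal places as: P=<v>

D^2_{0,-1}(2.8333,0.6570,5.3557) = e^{-i·0·2.8333}·d^2_{0,-1}(0.6570)·e^{-i·-1·5.3557}. Compute d first:
c=cos(0.657000/2)=0.946527, s=sin(0.657000/2)=0.322624; N=√[2·2·1·6]=4.898979
k: max(0,(-1)−(0))=0 … min(2+(-1),2−(0))=1
  k=0: (−1)^1·4.8990/(2)·0.9465^3·0.3226^1 = -0.670149
  k=1: (−1)^2·4.8990/(2)·0.9465^1·0.3226^3 = +0.077857
d^2_{0,-1}(0.6570) = -0.670149 +0.077857 = -0.592292
|D^2_{0,-1}|² = |d^2_{0,-1}(β)|² = (-0.592292)² = 0.350810 (the z-rotation phases have unit modulus)

P=0.3508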